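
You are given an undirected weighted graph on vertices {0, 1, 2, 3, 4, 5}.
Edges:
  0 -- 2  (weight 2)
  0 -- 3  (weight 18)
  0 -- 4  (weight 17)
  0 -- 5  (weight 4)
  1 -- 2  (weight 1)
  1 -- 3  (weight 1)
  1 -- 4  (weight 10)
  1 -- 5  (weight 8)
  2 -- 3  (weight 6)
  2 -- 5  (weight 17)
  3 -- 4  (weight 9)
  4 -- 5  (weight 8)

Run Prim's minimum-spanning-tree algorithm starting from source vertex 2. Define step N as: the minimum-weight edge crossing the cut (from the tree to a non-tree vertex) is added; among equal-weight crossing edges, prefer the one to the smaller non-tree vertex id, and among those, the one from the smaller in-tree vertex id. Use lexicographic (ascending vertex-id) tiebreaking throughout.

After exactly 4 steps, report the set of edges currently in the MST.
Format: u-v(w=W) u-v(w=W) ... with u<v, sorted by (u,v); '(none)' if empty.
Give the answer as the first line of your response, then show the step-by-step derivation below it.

0-2(w=2) 0-5(w=4) 1-2(w=1) 1-3(w=1)

step 1: add edge 1-2 (w=1); MST = {1-2(w=1)}
step 2: add edge 1-3 (w=1); MST = {1-2(w=1) 1-3(w=1)}
step 3: add edge 0-2 (w=2); MST = {0-2(w=2) 1-2(w=1) 1-3(w=1)}
step 4: add edge 0-5 (w=4); MST = {0-2(w=2) 0-5(w=4) 1-2(w=1) 1-3(w=1)}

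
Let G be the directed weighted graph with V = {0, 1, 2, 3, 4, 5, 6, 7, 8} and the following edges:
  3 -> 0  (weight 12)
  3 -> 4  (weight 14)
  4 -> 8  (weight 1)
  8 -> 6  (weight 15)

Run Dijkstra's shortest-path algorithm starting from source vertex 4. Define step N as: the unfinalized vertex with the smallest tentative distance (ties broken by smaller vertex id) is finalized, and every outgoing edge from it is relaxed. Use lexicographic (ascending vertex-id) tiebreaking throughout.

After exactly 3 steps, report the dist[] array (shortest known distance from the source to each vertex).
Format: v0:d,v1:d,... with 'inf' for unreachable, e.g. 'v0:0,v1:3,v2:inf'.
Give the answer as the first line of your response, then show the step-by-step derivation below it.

v0:inf,v1:inf,v2:inf,v3:inf,v4:0,v5:inf,v6:16,v7:inf,v8:1

step 1: dist = v0:inf,v1:inf,v2:inf,v3:inf,v4:0,v5:inf,v6:inf,v7:inf,v8:1
step 2: dist = v0:inf,v1:inf,v2:inf,v3:inf,v4:0,v5:inf,v6:16,v7:inf,v8:1
step 3: dist = v0:inf,v1:inf,v2:inf,v3:inf,v4:0,v5:inf,v6:16,v7:inf,v8:1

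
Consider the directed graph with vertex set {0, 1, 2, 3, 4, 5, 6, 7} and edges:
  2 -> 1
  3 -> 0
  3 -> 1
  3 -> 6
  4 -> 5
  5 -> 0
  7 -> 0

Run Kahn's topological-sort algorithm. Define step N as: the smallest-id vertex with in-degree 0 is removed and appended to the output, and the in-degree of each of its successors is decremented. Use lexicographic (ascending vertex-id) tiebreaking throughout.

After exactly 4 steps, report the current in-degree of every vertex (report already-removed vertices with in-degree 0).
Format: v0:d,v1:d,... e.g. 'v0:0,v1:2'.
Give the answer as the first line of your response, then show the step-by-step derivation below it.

v0:2,v1:0,v2:0,v3:0,v4:0,v5:0,v6:0,v7:0

step 1: output 2; order=[2]; indeg=(3,1,0,0,0,1,1,0)
step 2: output 3; order=[2,3]; indeg=(2,0,0,0,0,1,0,0)
step 3: output 1; order=[2,3,1]; indeg=(2,0,0,0,0,1,0,0)
step 4: output 4; order=[2,3,1,4]; indeg=(2,0,0,0,0,0,0,0)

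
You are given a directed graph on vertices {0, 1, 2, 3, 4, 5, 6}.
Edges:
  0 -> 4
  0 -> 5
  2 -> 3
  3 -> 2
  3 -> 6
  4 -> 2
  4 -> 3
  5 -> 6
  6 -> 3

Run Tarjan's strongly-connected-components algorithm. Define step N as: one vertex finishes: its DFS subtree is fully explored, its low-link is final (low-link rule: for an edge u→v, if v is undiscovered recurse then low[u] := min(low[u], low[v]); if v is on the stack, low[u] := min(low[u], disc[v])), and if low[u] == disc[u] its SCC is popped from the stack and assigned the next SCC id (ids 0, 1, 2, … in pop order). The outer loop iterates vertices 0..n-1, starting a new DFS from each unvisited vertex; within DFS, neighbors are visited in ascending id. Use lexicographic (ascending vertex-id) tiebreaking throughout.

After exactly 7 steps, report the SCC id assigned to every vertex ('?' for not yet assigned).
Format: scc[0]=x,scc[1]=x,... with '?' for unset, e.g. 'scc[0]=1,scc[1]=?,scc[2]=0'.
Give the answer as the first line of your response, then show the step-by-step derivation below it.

scc[0]=3,scc[1]=4,scc[2]=0,scc[3]=0,scc[4]=1,scc[5]=2,scc[6]=0

step 1: low=(low[0]=0,low[1]=?,low[2]=2,low[3]=2,low[4]=1,low[5]=?,low[6]=3); scc=(scc[0]=?,scc[1]=?,scc[2]=?,scc[3]=?,scc[4]=?,scc[5]=?,scc[6]=?)
step 2: low=(low[0]=0,low[1]=?,low[2]=2,low[3]=2,low[4]=1,low[5]=?,low[6]=3); scc=(scc[0]=?,scc[1]=?,scc[2]=?,scc[3]=?,scc[4]=?,scc[5]=?,scc[6]=?)
step 3: low=(low[0]=0,low[1]=?,low[2]=2,low[3]=2,low[4]=1,low[5]=?,low[6]=3); scc=(scc[0]=?,scc[1]=?,scc[2]=0,scc[3]=0,scc[4]=?,scc[5]=?,scc[6]=0)
step 4: low=(low[0]=0,low[1]=?,low[2]=2,low[3]=2,low[4]=1,low[5]=?,low[6]=3); scc=(scc[0]=?,scc[1]=?,scc[2]=0,scc[3]=0,scc[4]=1,scc[5]=?,scc[6]=0)
step 5: low=(low[0]=0,low[1]=?,low[2]=2,low[3]=2,low[4]=1,low[5]=5,low[6]=3); scc=(scc[0]=?,scc[1]=?,scc[2]=0,scc[3]=0,scc[4]=1,scc[5]=2,scc[6]=0)
step 6: low=(low[0]=0,low[1]=?,low[2]=2,low[3]=2,low[4]=1,low[5]=5,low[6]=3); scc=(scc[0]=3,scc[1]=?,scc[2]=0,scc[3]=0,scc[4]=1,scc[5]=2,scc[6]=0)
step 7: low=(low[0]=0,low[1]=6,low[2]=2,low[3]=2,low[4]=1,low[5]=5,low[6]=3); scc=(scc[0]=3,scc[1]=4,scc[2]=0,scc[3]=0,scc[4]=1,scc[5]=2,scc[6]=0)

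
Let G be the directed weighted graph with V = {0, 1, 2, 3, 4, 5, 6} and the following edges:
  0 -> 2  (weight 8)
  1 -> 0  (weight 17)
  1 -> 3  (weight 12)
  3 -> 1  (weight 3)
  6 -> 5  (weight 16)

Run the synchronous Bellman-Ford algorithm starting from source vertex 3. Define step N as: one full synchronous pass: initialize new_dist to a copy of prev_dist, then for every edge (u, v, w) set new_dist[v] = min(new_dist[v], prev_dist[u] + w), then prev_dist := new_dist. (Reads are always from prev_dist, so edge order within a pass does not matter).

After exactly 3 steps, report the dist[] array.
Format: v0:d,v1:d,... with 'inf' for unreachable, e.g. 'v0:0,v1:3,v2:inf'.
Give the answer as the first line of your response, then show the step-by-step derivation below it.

v0:20,v1:3,v2:28,v3:0,v4:inf,v5:inf,v6:inf

step 1: dist = v0:inf,v1:3,v2:inf,v3:0,v4:inf,v5:inf,v6:inf
step 2: dist = v0:20,v1:3,v2:inf,v3:0,v4:inf,v5:inf,v6:inf
step 3: dist = v0:20,v1:3,v2:28,v3:0,v4:inf,v5:inf,v6:inf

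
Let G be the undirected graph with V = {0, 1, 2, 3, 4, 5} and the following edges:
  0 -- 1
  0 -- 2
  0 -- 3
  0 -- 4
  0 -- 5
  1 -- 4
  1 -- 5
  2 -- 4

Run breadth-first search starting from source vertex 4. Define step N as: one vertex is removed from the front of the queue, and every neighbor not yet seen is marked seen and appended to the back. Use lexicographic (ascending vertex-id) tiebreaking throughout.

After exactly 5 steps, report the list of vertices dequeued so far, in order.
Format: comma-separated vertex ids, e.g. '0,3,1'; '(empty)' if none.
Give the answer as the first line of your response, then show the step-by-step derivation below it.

4,0,1,2,3

step 1: dequeue 4; queue=[0,1,2]; order=4
step 2: dequeue 0; queue=[1,2,3,5]; order=4,0
step 3: dequeue 1; queue=[2,3,5]; order=4,0,1
step 4: dequeue 2; queue=[3,5]; order=4,0,1,2
step 5: dequeue 3; queue=[5]; order=4,0,1,2,3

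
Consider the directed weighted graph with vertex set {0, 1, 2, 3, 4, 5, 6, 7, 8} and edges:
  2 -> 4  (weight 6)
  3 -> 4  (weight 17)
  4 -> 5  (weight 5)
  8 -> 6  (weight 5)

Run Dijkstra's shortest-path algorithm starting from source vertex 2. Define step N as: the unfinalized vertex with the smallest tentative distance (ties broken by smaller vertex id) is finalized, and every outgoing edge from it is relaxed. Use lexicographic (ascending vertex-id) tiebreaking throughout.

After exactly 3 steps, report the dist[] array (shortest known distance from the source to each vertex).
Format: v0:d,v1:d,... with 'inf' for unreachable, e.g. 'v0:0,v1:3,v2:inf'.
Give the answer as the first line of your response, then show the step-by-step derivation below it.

v0:inf,v1:inf,v2:0,v3:inf,v4:6,v5:11,v6:inf,v7:inf,v8:inf

step 1: dist = v0:inf,v1:inf,v2:0,v3:inf,v4:6,v5:inf,v6:inf,v7:inf,v8:inf
step 2: dist = v0:inf,v1:inf,v2:0,v3:inf,v4:6,v5:11,v6:inf,v7:inf,v8:inf
step 3: dist = v0:inf,v1:inf,v2:0,v3:inf,v4:6,v5:11,v6:inf,v7:inf,v8:inf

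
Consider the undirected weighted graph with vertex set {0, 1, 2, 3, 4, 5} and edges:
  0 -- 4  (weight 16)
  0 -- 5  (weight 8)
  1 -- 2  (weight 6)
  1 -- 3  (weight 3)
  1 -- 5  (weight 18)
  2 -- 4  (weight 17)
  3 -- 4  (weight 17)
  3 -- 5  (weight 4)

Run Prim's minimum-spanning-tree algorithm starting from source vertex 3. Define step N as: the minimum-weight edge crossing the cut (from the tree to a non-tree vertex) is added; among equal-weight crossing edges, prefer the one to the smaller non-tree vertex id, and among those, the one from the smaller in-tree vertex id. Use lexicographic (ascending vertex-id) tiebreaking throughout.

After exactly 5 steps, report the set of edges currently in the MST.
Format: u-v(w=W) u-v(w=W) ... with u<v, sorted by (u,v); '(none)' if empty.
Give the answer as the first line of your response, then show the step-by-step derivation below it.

0-4(w=16) 0-5(w=8) 1-2(w=6) 1-3(w=3) 3-5(w=4)

step 1: add edge 1-3 (w=3); MST = {1-3(w=3)}
step 2: add edge 3-5 (w=4); MST = {1-3(w=3) 3-5(w=4)}
step 3: add edge 1-2 (w=6); MST = {1-2(w=6) 1-3(w=3) 3-5(w=4)}
step 4: add edge 0-5 (w=8); MST = {0-5(w=8) 1-2(w=6) 1-3(w=3) 3-5(w=4)}
step 5: add edge 0-4 (w=16); MST = {0-4(w=16) 0-5(w=8) 1-2(w=6) 1-3(w=3) 3-5(w=4)}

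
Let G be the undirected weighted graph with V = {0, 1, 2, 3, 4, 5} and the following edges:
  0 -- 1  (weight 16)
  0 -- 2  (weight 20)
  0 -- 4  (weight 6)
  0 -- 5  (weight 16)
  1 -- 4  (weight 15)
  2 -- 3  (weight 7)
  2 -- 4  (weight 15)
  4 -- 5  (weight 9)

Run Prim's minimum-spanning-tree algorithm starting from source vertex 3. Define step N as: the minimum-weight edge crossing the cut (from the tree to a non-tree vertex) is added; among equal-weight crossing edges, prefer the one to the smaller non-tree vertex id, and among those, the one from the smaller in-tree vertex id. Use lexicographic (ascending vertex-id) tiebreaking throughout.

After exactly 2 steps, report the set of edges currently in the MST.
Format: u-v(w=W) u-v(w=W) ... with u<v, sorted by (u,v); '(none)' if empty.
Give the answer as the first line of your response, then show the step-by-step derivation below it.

2-3(w=7) 2-4(w=15)

step 1: add edge 2-3 (w=7); MST = {2-3(w=7)}
step 2: add edge 2-4 (w=15); MST = {2-3(w=7) 2-4(w=15)}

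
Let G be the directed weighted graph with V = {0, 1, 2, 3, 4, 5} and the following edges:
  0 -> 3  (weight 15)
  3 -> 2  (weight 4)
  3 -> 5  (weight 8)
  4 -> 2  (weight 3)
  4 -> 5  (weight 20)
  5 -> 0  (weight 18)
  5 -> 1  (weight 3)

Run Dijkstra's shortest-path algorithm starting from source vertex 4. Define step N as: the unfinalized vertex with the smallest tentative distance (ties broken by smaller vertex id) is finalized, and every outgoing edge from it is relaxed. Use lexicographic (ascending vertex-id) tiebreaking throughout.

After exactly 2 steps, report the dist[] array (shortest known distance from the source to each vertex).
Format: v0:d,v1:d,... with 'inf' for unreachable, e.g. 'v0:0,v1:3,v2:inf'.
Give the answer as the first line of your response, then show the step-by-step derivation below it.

v0:inf,v1:inf,v2:3,v3:inf,v4:0,v5:20

step 1: dist = v0:inf,v1:inf,v2:3,v3:inf,v4:0,v5:20
step 2: dist = v0:inf,v1:inf,v2:3,v3:inf,v4:0,v5:20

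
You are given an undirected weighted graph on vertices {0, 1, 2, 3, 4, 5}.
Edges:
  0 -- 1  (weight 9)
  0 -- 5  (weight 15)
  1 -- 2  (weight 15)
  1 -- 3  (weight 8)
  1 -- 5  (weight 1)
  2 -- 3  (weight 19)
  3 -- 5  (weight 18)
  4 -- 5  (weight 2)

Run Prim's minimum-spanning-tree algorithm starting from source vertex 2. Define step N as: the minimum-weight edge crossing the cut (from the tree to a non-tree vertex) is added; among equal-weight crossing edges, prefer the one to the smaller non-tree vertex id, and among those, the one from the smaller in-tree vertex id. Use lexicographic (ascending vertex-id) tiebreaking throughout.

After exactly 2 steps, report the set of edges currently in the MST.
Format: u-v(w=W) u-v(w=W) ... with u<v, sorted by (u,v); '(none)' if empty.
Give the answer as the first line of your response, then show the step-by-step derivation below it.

1-2(w=15) 1-5(w=1)

step 1: add edge 1-2 (w=15); MST = {1-2(w=15)}
step 2: add edge 1-5 (w=1); MST = {1-2(w=15) 1-5(w=1)}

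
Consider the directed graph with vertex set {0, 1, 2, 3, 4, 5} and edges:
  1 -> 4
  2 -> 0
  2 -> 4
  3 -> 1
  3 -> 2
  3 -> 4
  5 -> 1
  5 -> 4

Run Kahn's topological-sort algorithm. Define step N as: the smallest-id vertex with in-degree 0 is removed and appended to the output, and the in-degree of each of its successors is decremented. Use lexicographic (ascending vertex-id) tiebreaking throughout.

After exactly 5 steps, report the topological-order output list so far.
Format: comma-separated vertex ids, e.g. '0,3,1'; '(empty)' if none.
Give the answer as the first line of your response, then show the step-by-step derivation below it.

3,2,0,5,1

step 1: output 3; order=[3]; indeg=(1,1,0,0,3,0)
step 2: output 2; order=[3,2]; indeg=(0,1,0,0,2,0)
step 3: output 0; order=[3,2,0]; indeg=(0,1,0,0,2,0)
step 4: output 5; order=[3,2,0,5]; indeg=(0,0,0,0,1,0)
step 5: output 1; order=[3,2,0,5,1]; indeg=(0,0,0,0,0,0)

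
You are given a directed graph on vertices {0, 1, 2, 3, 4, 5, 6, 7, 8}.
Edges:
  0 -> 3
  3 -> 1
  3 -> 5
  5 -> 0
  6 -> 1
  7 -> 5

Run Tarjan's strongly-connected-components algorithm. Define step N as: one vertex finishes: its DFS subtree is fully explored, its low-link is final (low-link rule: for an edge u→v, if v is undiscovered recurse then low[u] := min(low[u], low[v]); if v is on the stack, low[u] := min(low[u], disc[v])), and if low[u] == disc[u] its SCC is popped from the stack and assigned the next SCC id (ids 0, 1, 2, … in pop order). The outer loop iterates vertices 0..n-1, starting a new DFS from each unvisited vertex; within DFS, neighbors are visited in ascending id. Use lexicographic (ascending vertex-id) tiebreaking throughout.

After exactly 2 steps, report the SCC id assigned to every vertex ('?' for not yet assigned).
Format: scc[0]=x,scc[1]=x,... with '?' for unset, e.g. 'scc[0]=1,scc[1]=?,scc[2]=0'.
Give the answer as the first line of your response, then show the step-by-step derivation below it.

scc[0]=?,scc[1]=0,scc[2]=?,scc[3]=?,scc[4]=?,scc[5]=?,scc[6]=?,scc[7]=?,scc[8]=?

step 1: low=(low[0]=0,low[1]=2,low[2]=?,low[3]=1,low[4]=?,low[5]=?,low[6]=?,low[7]=?,low[8]=?); scc=(scc[0]=?,scc[1]=0,scc[2]=?,scc[3]=?,scc[4]=?,scc[5]=?,scc[6]=?,scc[7]=?,scc[8]=?)
step 2: low=(low[0]=0,low[1]=2,low[2]=?,low[3]=1,low[4]=?,low[5]=0,low[6]=?,low[7]=?,low[8]=?); scc=(scc[0]=?,scc[1]=0,scc[2]=?,scc[3]=?,scc[4]=?,scc[5]=?,scc[6]=?,scc[7]=?,scc[8]=?)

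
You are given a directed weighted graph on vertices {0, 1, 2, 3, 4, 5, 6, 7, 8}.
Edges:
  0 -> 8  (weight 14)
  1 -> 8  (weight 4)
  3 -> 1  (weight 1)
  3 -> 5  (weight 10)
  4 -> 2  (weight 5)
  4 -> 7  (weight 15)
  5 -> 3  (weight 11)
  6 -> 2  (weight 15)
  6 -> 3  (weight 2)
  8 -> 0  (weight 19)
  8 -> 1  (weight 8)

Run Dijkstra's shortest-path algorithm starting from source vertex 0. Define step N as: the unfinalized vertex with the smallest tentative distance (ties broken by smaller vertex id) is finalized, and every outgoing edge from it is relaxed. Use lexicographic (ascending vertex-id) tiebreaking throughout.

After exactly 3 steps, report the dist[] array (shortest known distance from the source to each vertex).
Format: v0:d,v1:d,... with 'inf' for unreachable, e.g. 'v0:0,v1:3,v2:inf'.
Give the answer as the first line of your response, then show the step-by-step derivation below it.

v0:0,v1:22,v2:inf,v3:inf,v4:inf,v5:inf,v6:inf,v7:inf,v8:14

step 1: dist = v0:0,v1:inf,v2:inf,v3:inf,v4:inf,v5:inf,v6:inf,v7:inf,v8:14
step 2: dist = v0:0,v1:22,v2:inf,v3:inf,v4:inf,v5:inf,v6:inf,v7:inf,v8:14
step 3: dist = v0:0,v1:22,v2:inf,v3:inf,v4:inf,v5:inf,v6:inf,v7:inf,v8:14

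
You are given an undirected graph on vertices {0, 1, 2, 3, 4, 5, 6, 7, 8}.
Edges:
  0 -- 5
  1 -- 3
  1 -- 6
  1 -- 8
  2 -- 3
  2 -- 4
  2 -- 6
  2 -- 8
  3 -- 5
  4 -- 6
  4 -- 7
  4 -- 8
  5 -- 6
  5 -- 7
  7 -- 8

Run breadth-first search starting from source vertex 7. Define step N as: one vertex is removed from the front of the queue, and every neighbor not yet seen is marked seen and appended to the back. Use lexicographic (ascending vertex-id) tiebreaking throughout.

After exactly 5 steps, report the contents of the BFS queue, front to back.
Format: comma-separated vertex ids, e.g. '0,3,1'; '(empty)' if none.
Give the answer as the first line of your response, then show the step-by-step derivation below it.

6,0,3,1

step 1: dequeue 7; queue=[4,5,8]; order=7
step 2: dequeue 4; queue=[5,8,2,6]; order=7,4
step 3: dequeue 5; queue=[8,2,6,0,3]; order=7,4,5
step 4: dequeue 8; queue=[2,6,0,3,1]; order=7,4,5,8
step 5: dequeue 2; queue=[6,0,3,1]; order=7,4,5,8,2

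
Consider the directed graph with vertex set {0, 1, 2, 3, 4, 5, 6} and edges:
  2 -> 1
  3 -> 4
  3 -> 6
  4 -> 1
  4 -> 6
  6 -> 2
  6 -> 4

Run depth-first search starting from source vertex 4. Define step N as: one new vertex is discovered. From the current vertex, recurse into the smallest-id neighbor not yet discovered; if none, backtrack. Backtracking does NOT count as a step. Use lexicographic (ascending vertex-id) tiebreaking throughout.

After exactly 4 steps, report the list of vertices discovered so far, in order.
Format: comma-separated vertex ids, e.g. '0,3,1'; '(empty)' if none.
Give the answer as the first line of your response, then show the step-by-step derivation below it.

4,1,6,2

step 1: discover 4; path=4; order=4
step 2: discover 1; path=4>1; order=4,1
step 3: discover 6; path=4>6; order=4,1,6
step 4: discover 2; path=4>6>2; order=4,1,6,2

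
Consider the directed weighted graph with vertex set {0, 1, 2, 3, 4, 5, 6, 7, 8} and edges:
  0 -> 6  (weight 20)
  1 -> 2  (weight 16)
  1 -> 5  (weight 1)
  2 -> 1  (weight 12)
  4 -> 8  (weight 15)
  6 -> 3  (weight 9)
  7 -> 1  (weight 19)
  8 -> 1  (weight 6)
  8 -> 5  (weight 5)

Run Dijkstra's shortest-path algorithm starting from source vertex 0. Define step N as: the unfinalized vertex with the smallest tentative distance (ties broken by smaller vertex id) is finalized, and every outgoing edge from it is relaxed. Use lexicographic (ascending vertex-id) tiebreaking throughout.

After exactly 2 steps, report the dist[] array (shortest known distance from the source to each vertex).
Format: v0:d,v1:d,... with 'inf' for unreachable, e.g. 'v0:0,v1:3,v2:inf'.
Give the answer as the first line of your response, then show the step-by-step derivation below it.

v0:0,v1:inf,v2:inf,v3:29,v4:inf,v5:inf,v6:20,v7:inf,v8:inf

step 1: dist = v0:0,v1:inf,v2:inf,v3:inf,v4:inf,v5:inf,v6:20,v7:inf,v8:inf
step 2: dist = v0:0,v1:inf,v2:inf,v3:29,v4:inf,v5:inf,v6:20,v7:inf,v8:inf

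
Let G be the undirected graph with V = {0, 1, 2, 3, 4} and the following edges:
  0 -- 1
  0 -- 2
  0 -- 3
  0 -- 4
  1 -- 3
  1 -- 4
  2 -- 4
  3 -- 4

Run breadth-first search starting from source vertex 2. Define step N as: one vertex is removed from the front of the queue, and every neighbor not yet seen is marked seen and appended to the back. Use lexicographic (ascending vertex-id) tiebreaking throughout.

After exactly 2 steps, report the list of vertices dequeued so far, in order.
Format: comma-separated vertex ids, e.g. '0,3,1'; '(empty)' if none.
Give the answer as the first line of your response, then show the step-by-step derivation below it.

2,0

step 1: dequeue 2; queue=[0,4]; order=2
step 2: dequeue 0; queue=[4,1,3]; order=2,0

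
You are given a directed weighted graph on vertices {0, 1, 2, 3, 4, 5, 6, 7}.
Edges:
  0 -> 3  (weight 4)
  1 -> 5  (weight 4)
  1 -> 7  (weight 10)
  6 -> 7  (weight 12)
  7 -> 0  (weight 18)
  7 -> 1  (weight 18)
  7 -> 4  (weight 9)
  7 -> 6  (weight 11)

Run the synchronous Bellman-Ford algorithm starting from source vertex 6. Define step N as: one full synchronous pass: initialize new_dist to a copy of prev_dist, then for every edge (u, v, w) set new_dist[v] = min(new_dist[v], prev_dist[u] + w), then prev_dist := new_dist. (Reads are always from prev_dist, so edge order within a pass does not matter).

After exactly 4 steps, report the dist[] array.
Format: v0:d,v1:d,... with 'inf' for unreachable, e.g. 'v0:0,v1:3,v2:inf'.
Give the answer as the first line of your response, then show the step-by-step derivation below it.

v0:30,v1:30,v2:inf,v3:34,v4:21,v5:34,v6:0,v7:12

step 1: dist = v0:inf,v1:inf,v2:inf,v3:inf,v4:inf,v5:inf,v6:0,v7:12
step 2: dist = v0:30,v1:30,v2:inf,v3:inf,v4:21,v5:inf,v6:0,v7:12
step 3: dist = v0:30,v1:30,v2:inf,v3:34,v4:21,v5:34,v6:0,v7:12
step 4: dist = v0:30,v1:30,v2:inf,v3:34,v4:21,v5:34,v6:0,v7:12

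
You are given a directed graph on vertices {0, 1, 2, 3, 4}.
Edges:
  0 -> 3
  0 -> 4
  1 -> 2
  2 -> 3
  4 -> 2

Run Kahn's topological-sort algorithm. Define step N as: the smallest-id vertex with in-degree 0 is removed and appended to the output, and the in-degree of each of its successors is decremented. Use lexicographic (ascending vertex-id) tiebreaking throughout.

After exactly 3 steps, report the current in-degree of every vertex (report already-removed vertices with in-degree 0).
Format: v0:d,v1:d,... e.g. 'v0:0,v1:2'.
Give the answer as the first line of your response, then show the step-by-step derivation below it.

v0:0,v1:0,v2:0,v3:1,v4:0

step 1: output 0; order=[0]; indeg=(0,0,2,1,0)
step 2: output 1; order=[0,1]; indeg=(0,0,1,1,0)
step 3: output 4; order=[0,1,4]; indeg=(0,0,0,1,0)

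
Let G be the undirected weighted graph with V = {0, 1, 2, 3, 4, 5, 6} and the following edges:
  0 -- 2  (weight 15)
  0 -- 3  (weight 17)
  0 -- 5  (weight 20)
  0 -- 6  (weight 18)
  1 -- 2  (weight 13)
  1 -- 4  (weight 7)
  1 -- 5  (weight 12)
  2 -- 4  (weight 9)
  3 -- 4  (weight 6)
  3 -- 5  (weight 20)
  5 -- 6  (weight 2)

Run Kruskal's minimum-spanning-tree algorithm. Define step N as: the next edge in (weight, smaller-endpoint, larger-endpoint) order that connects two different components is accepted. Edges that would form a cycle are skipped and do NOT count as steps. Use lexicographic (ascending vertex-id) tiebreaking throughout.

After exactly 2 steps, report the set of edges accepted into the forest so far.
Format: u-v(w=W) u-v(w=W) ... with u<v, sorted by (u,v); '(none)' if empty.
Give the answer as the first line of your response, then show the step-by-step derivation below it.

3-4(w=6) 5-6(w=2)

step 1: add edge 5-6 (w=2); MST = {5-6(w=2)}
step 2: add edge 3-4 (w=6); MST = {3-4(w=6) 5-6(w=2)}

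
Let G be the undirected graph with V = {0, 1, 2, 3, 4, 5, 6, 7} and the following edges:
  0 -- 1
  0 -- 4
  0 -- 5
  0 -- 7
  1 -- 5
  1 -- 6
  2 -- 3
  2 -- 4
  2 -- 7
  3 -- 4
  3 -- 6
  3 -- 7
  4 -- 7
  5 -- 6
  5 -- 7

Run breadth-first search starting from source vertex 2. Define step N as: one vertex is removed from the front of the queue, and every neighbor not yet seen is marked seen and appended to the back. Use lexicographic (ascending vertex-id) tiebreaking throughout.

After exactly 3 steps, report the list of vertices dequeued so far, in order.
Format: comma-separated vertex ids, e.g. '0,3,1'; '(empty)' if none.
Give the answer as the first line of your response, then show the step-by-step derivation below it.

2,3,4

step 1: dequeue 2; queue=[3,4,7]; order=2
step 2: dequeue 3; queue=[4,7,6]; order=2,3
step 3: dequeue 4; queue=[7,6,0]; order=2,3,4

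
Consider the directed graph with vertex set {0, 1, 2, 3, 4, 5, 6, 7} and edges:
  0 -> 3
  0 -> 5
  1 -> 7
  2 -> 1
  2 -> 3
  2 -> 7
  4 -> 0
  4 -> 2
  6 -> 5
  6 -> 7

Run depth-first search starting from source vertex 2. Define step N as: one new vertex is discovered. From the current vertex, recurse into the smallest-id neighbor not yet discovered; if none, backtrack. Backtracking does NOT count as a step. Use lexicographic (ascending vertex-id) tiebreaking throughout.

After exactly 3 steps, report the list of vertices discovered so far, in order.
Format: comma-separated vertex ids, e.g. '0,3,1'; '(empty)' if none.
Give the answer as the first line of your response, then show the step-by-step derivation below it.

2,1,7

step 1: discover 2; path=2; order=2
step 2: discover 1; path=2>1; order=2,1
step 3: discover 7; path=2>1>7; order=2,1,7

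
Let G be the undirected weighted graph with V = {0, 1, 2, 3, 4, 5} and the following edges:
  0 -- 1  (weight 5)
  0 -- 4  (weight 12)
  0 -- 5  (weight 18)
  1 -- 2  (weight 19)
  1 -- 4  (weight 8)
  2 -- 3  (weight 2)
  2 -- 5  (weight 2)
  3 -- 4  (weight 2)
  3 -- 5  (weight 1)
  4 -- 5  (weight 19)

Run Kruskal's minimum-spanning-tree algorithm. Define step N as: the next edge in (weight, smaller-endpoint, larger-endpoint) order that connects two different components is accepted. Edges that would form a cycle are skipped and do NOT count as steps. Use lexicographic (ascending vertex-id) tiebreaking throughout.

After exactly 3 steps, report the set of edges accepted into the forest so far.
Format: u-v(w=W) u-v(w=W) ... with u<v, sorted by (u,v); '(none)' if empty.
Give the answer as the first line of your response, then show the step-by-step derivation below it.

2-3(w=2) 3-4(w=2) 3-5(w=1)

step 1: add edge 3-5 (w=1); MST = {3-5(w=1)}
step 2: add edge 2-3 (w=2); MST = {2-3(w=2) 3-5(w=1)}
step 3: add edge 3-4 (w=2); MST = {2-3(w=2) 3-4(w=2) 3-5(w=1)}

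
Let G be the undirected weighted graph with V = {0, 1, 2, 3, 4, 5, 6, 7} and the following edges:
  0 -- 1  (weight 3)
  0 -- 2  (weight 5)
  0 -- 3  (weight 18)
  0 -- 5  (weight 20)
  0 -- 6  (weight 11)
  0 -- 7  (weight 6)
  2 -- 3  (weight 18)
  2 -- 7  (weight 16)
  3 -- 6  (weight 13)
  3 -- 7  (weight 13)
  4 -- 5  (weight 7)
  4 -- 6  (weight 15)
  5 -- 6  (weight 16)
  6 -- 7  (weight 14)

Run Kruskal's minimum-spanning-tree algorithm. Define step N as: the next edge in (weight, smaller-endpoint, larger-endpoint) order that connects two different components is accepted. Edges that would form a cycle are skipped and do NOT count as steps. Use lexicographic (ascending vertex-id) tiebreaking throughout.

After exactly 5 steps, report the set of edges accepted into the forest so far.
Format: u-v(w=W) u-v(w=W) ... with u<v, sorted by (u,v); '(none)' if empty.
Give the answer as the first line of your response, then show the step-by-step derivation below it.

0-1(w=3) 0-2(w=5) 0-6(w=11) 0-7(w=6) 4-5(w=7)

step 1: add edge 0-1 (w=3); MST = {0-1(w=3)}
step 2: add edge 0-2 (w=5); MST = {0-1(w=3) 0-2(w=5)}
step 3: add edge 0-7 (w=6); MST = {0-1(w=3) 0-2(w=5) 0-7(w=6)}
step 4: add edge 4-5 (w=7); MST = {0-1(w=3) 0-2(w=5) 0-7(w=6) 4-5(w=7)}
step 5: add edge 0-6 (w=11); MST = {0-1(w=3) 0-2(w=5) 0-6(w=11) 0-7(w=6) 4-5(w=7)}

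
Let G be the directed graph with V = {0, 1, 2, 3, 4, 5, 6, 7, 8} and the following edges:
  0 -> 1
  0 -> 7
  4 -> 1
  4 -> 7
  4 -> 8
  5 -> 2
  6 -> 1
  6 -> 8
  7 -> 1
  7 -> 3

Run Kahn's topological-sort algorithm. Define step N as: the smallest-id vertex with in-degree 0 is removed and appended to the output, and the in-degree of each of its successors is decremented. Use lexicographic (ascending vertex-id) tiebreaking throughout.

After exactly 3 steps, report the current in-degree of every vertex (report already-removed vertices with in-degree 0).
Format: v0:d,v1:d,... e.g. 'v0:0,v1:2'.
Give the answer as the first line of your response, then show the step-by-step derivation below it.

v0:0,v1:2,v2:0,v3:1,v4:0,v5:0,v6:0,v7:0,v8:1

step 1: output 0; order=[0]; indeg=(0,3,1,1,0,0,0,1,2)
step 2: output 4; order=[0,4]; indeg=(0,2,1,1,0,0,0,0,1)
step 3: output 5; order=[0,4,5]; indeg=(0,2,0,1,0,0,0,0,1)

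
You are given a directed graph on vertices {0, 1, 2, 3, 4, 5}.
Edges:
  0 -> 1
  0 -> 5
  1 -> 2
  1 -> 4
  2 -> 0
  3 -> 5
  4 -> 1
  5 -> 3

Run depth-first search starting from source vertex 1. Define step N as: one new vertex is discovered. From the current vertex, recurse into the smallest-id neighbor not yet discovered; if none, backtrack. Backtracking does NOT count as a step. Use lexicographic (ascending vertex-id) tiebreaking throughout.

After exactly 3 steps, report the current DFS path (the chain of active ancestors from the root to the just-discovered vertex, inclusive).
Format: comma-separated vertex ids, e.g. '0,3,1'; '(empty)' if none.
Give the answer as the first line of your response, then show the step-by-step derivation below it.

1,2,0

step 1: discover 1; path=1; order=1
step 2: discover 2; path=1>2; order=1,2
step 3: discover 0; path=1>2>0; order=1,2,0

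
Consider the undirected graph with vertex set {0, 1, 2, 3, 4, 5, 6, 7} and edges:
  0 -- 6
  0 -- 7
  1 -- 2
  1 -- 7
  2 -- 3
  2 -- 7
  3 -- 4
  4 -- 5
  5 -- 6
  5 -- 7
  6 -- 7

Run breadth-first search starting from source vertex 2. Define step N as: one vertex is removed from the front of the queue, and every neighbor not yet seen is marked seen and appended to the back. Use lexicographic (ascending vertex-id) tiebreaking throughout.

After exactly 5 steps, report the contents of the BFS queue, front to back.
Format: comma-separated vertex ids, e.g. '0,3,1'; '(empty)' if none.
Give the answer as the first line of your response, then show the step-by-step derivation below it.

0,5,6

step 1: dequeue 2; queue=[1,3,7]; order=2
step 2: dequeue 1; queue=[3,7]; order=2,1
step 3: dequeue 3; queue=[7,4]; order=2,1,3
step 4: dequeue 7; queue=[4,0,5,6]; order=2,1,3,7
step 5: dequeue 4; queue=[0,5,6]; order=2,1,3,7,4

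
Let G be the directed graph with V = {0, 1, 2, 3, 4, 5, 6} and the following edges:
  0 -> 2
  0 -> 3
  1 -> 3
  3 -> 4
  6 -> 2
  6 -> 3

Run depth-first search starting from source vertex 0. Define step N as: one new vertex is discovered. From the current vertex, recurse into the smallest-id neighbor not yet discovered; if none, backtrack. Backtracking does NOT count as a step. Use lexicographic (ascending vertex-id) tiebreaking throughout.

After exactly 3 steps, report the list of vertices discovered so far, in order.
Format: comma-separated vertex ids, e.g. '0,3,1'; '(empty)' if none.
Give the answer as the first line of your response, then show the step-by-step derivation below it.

0,2,3

step 1: discover 0; path=0; order=0
step 2: discover 2; path=0>2; order=0,2
step 3: discover 3; path=0>3; order=0,2,3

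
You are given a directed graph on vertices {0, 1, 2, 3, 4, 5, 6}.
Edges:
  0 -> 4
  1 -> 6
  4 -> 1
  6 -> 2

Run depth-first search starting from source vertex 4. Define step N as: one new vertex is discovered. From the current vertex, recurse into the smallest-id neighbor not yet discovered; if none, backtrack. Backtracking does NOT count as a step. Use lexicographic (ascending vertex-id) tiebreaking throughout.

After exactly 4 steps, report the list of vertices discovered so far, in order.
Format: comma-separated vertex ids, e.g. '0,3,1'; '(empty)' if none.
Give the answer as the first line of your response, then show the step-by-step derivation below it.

4,1,6,2

step 1: discover 4; path=4; order=4
step 2: discover 1; path=4>1; order=4,1
step 3: discover 6; path=4>1>6; order=4,1,6
step 4: discover 2; path=4>1>6>2; order=4,1,6,2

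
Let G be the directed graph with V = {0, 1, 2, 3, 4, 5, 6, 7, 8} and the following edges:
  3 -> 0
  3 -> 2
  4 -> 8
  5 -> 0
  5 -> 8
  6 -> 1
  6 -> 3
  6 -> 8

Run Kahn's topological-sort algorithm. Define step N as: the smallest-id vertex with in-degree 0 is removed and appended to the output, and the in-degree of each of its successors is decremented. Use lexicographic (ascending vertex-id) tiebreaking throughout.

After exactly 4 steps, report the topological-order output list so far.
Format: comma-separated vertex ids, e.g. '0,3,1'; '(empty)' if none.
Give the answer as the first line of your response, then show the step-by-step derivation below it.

4,5,6,1

step 1: output 4; order=[4]; indeg=(2,1,1,1,0,0,0,0,2)
step 2: output 5; order=[4,5]; indeg=(1,1,1,1,0,0,0,0,1)
step 3: output 6; order=[4,5,6]; indeg=(1,0,1,0,0,0,0,0,0)
step 4: output 1; order=[4,5,6,1]; indeg=(1,0,1,0,0,0,0,0,0)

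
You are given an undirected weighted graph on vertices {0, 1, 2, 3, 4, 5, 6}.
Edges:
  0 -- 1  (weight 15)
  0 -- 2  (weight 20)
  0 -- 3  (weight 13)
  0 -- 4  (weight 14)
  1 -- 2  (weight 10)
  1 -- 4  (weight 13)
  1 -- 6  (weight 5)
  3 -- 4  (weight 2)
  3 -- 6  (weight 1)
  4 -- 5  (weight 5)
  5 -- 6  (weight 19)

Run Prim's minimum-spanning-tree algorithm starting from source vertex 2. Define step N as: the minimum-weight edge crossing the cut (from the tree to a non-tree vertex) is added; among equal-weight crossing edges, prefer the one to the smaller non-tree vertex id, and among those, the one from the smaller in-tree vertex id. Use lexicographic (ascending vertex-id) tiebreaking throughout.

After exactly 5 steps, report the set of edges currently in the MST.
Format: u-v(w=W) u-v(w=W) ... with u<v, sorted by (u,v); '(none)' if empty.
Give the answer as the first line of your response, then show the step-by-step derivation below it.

1-2(w=10) 1-6(w=5) 3-4(w=2) 3-6(w=1) 4-5(w=5)

step 1: add edge 1-2 (w=10); MST = {1-2(w=10)}
step 2: add edge 1-6 (w=5); MST = {1-2(w=10) 1-6(w=5)}
step 3: add edge 3-6 (w=1); MST = {1-2(w=10) 1-6(w=5) 3-6(w=1)}
step 4: add edge 3-4 (w=2); MST = {1-2(w=10) 1-6(w=5) 3-4(w=2) 3-6(w=1)}
step 5: add edge 4-5 (w=5); MST = {1-2(w=10) 1-6(w=5) 3-4(w=2) 3-6(w=1) 4-5(w=5)}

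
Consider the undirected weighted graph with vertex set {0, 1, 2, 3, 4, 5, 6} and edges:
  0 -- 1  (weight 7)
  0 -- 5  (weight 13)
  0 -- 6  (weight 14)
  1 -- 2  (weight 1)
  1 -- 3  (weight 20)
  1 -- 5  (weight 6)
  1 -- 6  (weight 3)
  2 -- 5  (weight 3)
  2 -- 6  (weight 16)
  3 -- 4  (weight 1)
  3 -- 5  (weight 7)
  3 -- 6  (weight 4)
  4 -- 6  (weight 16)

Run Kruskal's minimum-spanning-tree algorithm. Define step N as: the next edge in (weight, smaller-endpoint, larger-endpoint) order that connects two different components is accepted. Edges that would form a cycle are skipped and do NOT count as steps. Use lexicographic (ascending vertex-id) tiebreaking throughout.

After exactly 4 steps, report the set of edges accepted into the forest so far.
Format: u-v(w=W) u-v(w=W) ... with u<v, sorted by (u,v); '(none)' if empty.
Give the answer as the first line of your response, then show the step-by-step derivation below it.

1-2(w=1) 1-6(w=3) 2-5(w=3) 3-4(w=1)

step 1: add edge 1-2 (w=1); MST = {1-2(w=1)}
step 2: add edge 3-4 (w=1); MST = {1-2(w=1) 3-4(w=1)}
step 3: add edge 1-6 (w=3); MST = {1-2(w=1) 1-6(w=3) 3-4(w=1)}
step 4: add edge 2-5 (w=3); MST = {1-2(w=1) 1-6(w=3) 2-5(w=3) 3-4(w=1)}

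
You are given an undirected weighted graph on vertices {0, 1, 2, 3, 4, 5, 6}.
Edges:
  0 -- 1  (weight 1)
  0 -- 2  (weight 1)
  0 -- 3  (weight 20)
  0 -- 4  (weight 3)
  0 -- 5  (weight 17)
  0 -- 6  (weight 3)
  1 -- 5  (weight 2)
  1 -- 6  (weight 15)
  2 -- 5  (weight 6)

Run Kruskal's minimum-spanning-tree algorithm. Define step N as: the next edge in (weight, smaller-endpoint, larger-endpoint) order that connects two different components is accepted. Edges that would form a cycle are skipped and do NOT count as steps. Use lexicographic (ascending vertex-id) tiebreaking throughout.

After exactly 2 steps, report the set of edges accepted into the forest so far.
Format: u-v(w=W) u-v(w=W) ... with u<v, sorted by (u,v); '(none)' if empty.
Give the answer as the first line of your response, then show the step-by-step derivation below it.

0-1(w=1) 0-2(w=1)

step 1: add edge 0-1 (w=1); MST = {0-1(w=1)}
step 2: add edge 0-2 (w=1); MST = {0-1(w=1) 0-2(w=1)}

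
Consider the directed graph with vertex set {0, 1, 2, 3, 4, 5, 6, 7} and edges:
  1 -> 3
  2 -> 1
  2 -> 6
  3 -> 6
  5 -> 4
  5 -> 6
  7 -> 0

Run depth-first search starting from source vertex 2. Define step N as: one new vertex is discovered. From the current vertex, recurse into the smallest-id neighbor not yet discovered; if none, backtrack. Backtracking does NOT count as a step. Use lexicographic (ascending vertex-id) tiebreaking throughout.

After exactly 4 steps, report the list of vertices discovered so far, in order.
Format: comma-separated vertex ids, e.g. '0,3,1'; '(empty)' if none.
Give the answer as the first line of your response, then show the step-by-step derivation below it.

2,1,3,6

step 1: discover 2; path=2; order=2
step 2: discover 1; path=2>1; order=2,1
step 3: discover 3; path=2>1>3; order=2,1,3
step 4: discover 6; path=2>1>3>6; order=2,1,3,6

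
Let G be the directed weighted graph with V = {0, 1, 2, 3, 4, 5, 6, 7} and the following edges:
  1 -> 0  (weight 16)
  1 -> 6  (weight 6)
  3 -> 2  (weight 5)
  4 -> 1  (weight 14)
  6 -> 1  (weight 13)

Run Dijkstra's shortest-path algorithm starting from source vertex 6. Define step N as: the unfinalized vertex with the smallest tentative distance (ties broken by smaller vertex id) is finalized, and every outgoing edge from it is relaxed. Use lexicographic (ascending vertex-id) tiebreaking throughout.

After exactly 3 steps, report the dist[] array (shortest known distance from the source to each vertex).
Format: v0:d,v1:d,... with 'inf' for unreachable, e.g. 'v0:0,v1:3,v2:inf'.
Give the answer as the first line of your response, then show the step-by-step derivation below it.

v0:29,v1:13,v2:inf,v3:inf,v4:inf,v5:inf,v6:0,v7:inf

step 1: dist = v0:inf,v1:13,v2:inf,v3:inf,v4:inf,v5:inf,v6:0,v7:inf
step 2: dist = v0:29,v1:13,v2:inf,v3:inf,v4:inf,v5:inf,v6:0,v7:inf
step 3: dist = v0:29,v1:13,v2:inf,v3:inf,v4:inf,v5:inf,v6:0,v7:inf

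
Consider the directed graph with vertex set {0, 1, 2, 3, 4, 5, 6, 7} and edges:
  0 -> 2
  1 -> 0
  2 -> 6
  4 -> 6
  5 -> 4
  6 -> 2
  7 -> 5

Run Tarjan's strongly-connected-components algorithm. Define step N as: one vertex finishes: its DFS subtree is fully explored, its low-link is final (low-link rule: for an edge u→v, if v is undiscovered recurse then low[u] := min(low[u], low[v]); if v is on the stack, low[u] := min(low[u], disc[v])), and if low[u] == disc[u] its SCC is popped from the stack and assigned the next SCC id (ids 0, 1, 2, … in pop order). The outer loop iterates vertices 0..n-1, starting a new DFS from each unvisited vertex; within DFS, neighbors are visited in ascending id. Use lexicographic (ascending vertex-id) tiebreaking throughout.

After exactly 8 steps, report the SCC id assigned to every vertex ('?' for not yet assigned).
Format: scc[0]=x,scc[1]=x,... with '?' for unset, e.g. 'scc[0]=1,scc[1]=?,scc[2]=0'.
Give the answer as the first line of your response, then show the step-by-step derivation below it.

scc[0]=1,scc[1]=2,scc[2]=0,scc[3]=3,scc[4]=4,scc[5]=5,scc[6]=0,scc[7]=6

step 1: low=(low[0]=0,low[1]=?,low[2]=1,low[3]=?,low[4]=?,low[5]=?,low[6]=1,low[7]=?); scc=(scc[0]=?,scc[1]=?,scc[2]=?,scc[3]=?,scc[4]=?,scc[5]=?,scc[6]=?,scc[7]=?)
step 2: low=(low[0]=0,low[1]=?,low[2]=1,low[3]=?,low[4]=?,low[5]=?,low[6]=1,low[7]=?); scc=(scc[0]=?,scc[1]=?,scc[2]=0,scc[3]=?,scc[4]=?,scc[5]=?,scc[6]=0,scc[7]=?)
step 3: low=(low[0]=0,low[1]=?,low[2]=1,low[3]=?,low[4]=?,low[5]=?,low[6]=1,low[7]=?); scc=(scc[0]=1,scc[1]=?,scc[2]=0,scc[3]=?,scc[4]=?,scc[5]=?,scc[6]=0,scc[7]=?)
step 4: low=(low[0]=0,low[1]=3,low[2]=1,low[3]=?,low[4]=?,low[5]=?,low[6]=1,low[7]=?); scc=(scc[0]=1,scc[1]=2,scc[2]=0,scc[3]=?,scc[4]=?,scc[5]=?,scc[6]=0,scc[7]=?)
step 5: low=(low[0]=0,low[1]=3,low[2]=1,low[3]=4,low[4]=?,low[5]=?,low[6]=1,low[7]=?); scc=(scc[0]=1,scc[1]=2,scc[2]=0,scc[3]=3,scc[4]=?,scc[5]=?,scc[6]=0,scc[7]=?)
step 6: low=(low[0]=0,low[1]=3,low[2]=1,low[3]=4,low[4]=5,low[5]=?,low[6]=1,low[7]=?); scc=(scc[0]=1,scc[1]=2,scc[2]=0,scc[3]=3,scc[4]=4,scc[5]=?,scc[6]=0,scc[7]=?)
step 7: low=(low[0]=0,low[1]=3,low[2]=1,low[3]=4,low[4]=5,low[5]=6,low[6]=1,low[7]=?); scc=(scc[0]=1,scc[1]=2,scc[2]=0,scc[3]=3,scc[4]=4,scc[5]=5,scc[6]=0,scc[7]=?)
step 8: low=(low[0]=0,low[1]=3,low[2]=1,low[3]=4,low[4]=5,low[5]=6,low[6]=1,low[7]=7); scc=(scc[0]=1,scc[1]=2,scc[2]=0,scc[3]=3,scc[4]=4,scc[5]=5,scc[6]=0,scc[7]=6)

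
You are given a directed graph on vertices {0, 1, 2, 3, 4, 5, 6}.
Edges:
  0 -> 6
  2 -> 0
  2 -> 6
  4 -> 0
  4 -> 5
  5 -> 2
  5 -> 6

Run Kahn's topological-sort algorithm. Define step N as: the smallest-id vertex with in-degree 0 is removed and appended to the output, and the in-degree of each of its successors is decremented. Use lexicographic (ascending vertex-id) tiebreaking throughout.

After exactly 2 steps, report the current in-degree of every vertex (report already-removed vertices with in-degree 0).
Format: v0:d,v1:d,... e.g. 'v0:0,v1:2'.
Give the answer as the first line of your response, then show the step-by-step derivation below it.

v0:2,v1:0,v2:1,v3:0,v4:0,v5:1,v6:3

step 1: output 1; order=[1]; indeg=(2,0,1,0,0,1,3)
step 2: output 3; order=[1,3]; indeg=(2,0,1,0,0,1,3)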